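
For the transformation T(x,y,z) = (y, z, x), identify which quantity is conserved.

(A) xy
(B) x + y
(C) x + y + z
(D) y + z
C

Apply T(x,y,z) = (y, z, x) to each option, i.e. replace (x, y, z) by the transformed coordinates.
Substitute the transformed coordinates into each option and compare with the original:
(A) xy  ->  (y)(z) = yz   [differs from xy: not invariant]
(B) x + y  ->  (y) + (z) = y + z   [differs from x + y: not invariant]
(C) x + y + z  ->  (y) + (z) + (x) = x + y + z   [equals x + y + z: invariant]
(D) y + z  ->  (z) + (x) = x + z   [differs from y + z: not invariant]

Only option (C), x + y + z, is unchanged by the transformation.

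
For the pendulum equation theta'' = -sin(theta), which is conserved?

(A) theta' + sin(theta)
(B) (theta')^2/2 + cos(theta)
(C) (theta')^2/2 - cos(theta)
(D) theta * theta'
C

A first integral I satisfies dI/dt = 0 along every solution. Differentiate each option and use the equation of motion:
(A) d/dt[theta' + sin(theta)] = theta'' + cos(theta) theta' = -sin(theta) + theta' cos(theta), not identically 0
(B) d/dt[(theta')^2/2 + cos(theta)] = theta' theta'' - sin(theta) theta' = -2 theta' sin(theta), not identically 0
(C) d/dt[(theta')^2/2 - cos(theta)] = theta' theta'' + sin(theta) theta' = theta'(-sin(theta)) + theta' sin(theta) = 0
(D) d/dt[theta * theta'] = (theta')^2 + theta theta'' = (theta')^2 - theta sin(theta), not identically 0

Only (C) has zero time-derivative. This is the total energy: kinetic (theta')^2/2 plus potential -cos(theta).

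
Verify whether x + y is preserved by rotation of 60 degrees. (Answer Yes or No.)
No

Applying rotation by 60 degrees: x' = x*cos(60 degrees) - y*sin(60 degrees) = x/2 - sqrt(3)y/2, y' = x*sin(60 degrees) + y*cos(60 degrees) = sqrt(3)x/2 + y/2

Substituting into x + y:
(x/2 - sqrt(3)y/2) + (sqrt(3)x/2 + y/2)
= x/2 + sqrt(3)x/2 - sqrt(3)y/2 + y/2

This differs from the original expression x + y, so it is NOT invariant.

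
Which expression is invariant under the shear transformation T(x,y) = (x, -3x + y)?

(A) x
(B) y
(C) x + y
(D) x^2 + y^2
A

Under the shear T(x,y) = (x, -3x + y):
Substitute the transformed coordinates into each option and compare with the original:
(A) x  ->  (x) = x   [equals x: invariant]
(B) y  ->  (-3x + y) = -3x + y   [differs from y: not invariant]
(C) x + y  ->  (x) + (-3x + y) = -2x + y   [differs from x + y: not invariant]
(D) x^2 + y^2  ->  (x)^2 + (-3x + y)^2 = 10x^2 - 6xy + y^2   [differs from x^2 + y^2: not invariant]

Only option (A), x, is unchanged by the transformation.
A vertical shear moves points parallel to the y-axis, so the x-coordinate (and any function of x alone) is unchanged.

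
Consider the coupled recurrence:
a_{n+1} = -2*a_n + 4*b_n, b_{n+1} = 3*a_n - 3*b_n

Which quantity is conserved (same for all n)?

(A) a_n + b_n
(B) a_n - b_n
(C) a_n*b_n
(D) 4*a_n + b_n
A

Replace a_n by a_{n+1} = -2*a_n + 4*b_n and b_n by b_{n+1} = 3*a_n - 3*b_n in each option and simplify:
(A) a_n + b_n  ->  (-2*a_n + 4*b_n) + (3*a_n - 3*b_n) = a_n + b_n   [conserved]
(B) a_n - b_n  ->  (-2*a_n + 4*b_n) - (3*a_n - 3*b_n) = -5*a_n + 7*b_n   [not conserved]
(C) a_n*b_n  ->  (-2*a_n + 4*b_n)*(3*a_n - 3*b_n) = -6*a_n^2 + 18*a_n*b_n - 12*b_n^2   [not conserved]
(D) 4*a_n + b_n  ->  4*(-2*a_n + 4*b_n) + (3*a_n - 3*b_n) = -5*a_n + 13*b_n   [not conserved]

Only (A) a_n + b_n returns to itself after one step, so it is the conserved quantity.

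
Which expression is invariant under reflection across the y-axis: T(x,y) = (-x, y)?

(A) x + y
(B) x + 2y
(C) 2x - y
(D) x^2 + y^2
D

The map is reflection across the y-axis: T(x,y) = (-x, y).
Substitute the transformed coordinates into each option and compare with the original:
(A) x + y  ->  (-x) + (y) = -x + y   [differs from x + y: not invariant]
(B) x + 2y  ->  (-x) + 2(y) = -x + 2y   [differs from x + 2y: not invariant]
(C) 2x - y  ->  2(-x) - (y) = -2x - y   [differs from 2x - y: not invariant]
(D) x^2 + y^2  ->  (-x)^2 + (y)^2 = x^2 + y^2   [equals x^2 + y^2: invariant]

Only option (D), x^2 + y^2, is unchanged by the transformation.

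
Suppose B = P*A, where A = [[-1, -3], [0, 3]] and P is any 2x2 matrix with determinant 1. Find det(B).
-3

By the multiplicative property of determinants, det(B) = det(P*A) = det(P) * det(A) = det(A),
so the determinant is invariant under multiplication by any determinant-1 matrix; we just need det(A).

det(A) = (-1)(3) - (-3)(0) = -3 - 0 = -3

Therefore det(B) = 1 * (-3) = -3.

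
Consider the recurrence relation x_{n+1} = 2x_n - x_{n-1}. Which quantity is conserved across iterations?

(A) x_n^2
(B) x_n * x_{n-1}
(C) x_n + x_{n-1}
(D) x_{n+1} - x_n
D

For the recurrence x_{n+1} = 2x_n - x_{n-1}:

If x_{n+1} = 2x_n - x_{n-1}, then:
x_{n+1} - x_n = x_n - x_{n-1}
The first difference is constant throughout the sequence.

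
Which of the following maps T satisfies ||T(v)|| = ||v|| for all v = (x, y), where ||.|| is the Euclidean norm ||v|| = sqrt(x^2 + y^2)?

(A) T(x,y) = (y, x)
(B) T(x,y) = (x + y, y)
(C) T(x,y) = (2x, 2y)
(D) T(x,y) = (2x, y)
A

A transformation preserves a norm if ||T(v)|| = ||v|| for every v; a single vector where the norm changes rules an option out.

(A) T(x,y) = (y, x): preserves the norm -- it is an orthogonal map (a rotation/reflection), and (y)^2 + (x)^2 simplifies to x^2 + y^2.
(B) T(x,y) = (x + y, y): v = (0, 1) has norm sqrt((0)^2 + (1)^2) = 1, but T(v) = (1, 1) has norm sqrt(2) -- not preserved.
(C) T(x,y) = (2x, 2y): v = (1, 0) has norm sqrt((1)^2 + (0)^2) = 1, but T(v) = (2, 0) has norm 2 -- not preserved.
(D) T(x,y) = (2x, y): v = (1, 0) has norm sqrt((1)^2 + (0)^2) = 1, but T(v) = (2, 0) has norm 2 -- not preserved.

Therefore the answer is (A).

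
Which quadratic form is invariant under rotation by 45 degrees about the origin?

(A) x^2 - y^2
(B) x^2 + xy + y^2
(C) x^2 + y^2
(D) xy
C

Rotation by 45 degrees sends (x, y) to (sqrt(2)x/2 - sqrt(2)y/2, sqrt(2)x/2 + sqrt(2)y/2).
Substitute the transformed coordinates into each option and compare with the original:
(A) x^2 - y^2  ->  (sqrt(2)x/2 - sqrt(2)y/2)^2 - (sqrt(2)x/2 + sqrt(2)y/2)^2 = -2xy   [differs from x^2 - y^2: not invariant]
(B) x^2 + xy + y^2  ->  (sqrt(2)x/2 - sqrt(2)y/2)^2 + (sqrt(2)x/2 - sqrt(2)y/2)(sqrt(2)x/2 + sqrt(2)y/2) + (sqrt(2)x/2 + sqrt(2)y/2)^2 = 3x^2/2 + y^2/2   [differs from x^2 + xy + y^2: not invariant]
(C) x^2 + y^2  ->  (sqrt(2)x/2 - sqrt(2)y/2)^2 + (sqrt(2)x/2 + sqrt(2)y/2)^2 = x^2 + y^2   [equals x^2 + y^2: invariant]
(D) xy  ->  (sqrt(2)x/2 - sqrt(2)y/2)(sqrt(2)x/2 + sqrt(2)y/2) = x^2/2 - y^2/2   [differs from xy: not invariant]

Only option (C), x^2 + y^2, is unchanged by the transformation.
x^2 + y^2 is the squared distance from the origin, which rotations preserve.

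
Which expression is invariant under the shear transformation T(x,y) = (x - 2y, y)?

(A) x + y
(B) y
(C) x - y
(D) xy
B

Under the shear T(x,y) = (x - 2y, y):
Substitute the transformed coordinates into each option and compare with the original:
(A) x + y  ->  (x - 2y) + (y) = x - y   [differs from x + y: not invariant]
(B) y  ->  (y) = y   [equals y: invariant]
(C) x - y  ->  (x - 2y) - (y) = x - 3y   [differs from x - y: not invariant]
(D) xy  ->  (x - 2y)(y) = xy - 2y^2   [differs from xy: not invariant]

Only option (B), y, is unchanged by the transformation.
A horizontal shear moves points parallel to the x-axis, so the y-coordinate (and any function of y alone) is unchanged.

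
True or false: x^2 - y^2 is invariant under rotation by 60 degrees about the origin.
False

Applying rotation by 60 degrees: x' = x*cos(60 degrees) - y*sin(60 degrees) = x/2 - sqrt(3)y/2, y' = x*sin(60 degrees) + y*cos(60 degrees) = sqrt(3)x/2 + y/2

Substituting into x^2 - y^2:
(x/2 - sqrt(3)y/2)^2 - (sqrt(3)x/2 + y/2)^2
= -x^2/2 - sqrt(3)xy + y^2/2

This differs from the original expression x^2 - y^2, so it is NOT invariant.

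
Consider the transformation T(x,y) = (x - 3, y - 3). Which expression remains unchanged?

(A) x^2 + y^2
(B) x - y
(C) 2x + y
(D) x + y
B

An expression E(x,y) is invariant under T if E(T(x,y)) = E(x,y). Here T(x,y) = (x - 3, y - 3).
Substitute the transformed coordinates into each option and compare with the original:
(A) x^2 + y^2  ->  (x - 3)^2 + (y - 3)^2 = x^2 - 6x + y^2 - 6y + 18   [differs from x^2 + y^2: not invariant]
(B) x - y  ->  (x - 3) - (y - 3) = x - y   [equals x - y: invariant]
(C) 2x + y  ->  2(x - 3) + (y - 3) = 2x + y - 9   [differs from 2x + y: not invariant]
(D) x + y  ->  (x - 3) + (y - 3) = x + y - 6   [differs from x + y: not invariant]

Only option (B), x - y, is unchanged by the transformation.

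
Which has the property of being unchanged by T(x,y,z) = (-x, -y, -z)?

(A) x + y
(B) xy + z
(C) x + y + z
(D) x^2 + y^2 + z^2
D

Apply T(x,y,z) = (-x, -y, -z) to each option, i.e. replace (x, y, z) by the transformed coordinates.
Substitute the transformed coordinates into each option and compare with the original:
(A) x + y  ->  (-x) + (-y) = -x - y   [differs from x + y: not invariant]
(B) xy + z  ->  (-x)(-y) + (-z) = xy - z   [differs from xy + z: not invariant]
(C) x + y + z  ->  (-x) + (-y) + (-z) = -x - y - z   [differs from x + y + z: not invariant]
(D) x^2 + y^2 + z^2  ->  (-x)^2 + (-y)^2 + (-z)^2 = x^2 + y^2 + z^2   [equals x^2 + y^2 + z^2: invariant]

Only option (D), x^2 + y^2 + z^2, is unchanged by the transformation.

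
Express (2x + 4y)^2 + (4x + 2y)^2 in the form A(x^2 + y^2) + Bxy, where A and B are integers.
20(x^2 + y^2) + 32xy

Expanding: (2x + 4y)^2 = 4x^2 + 16xy + 16y^2
(4x + 2y)^2 = 16x^2 + 16xy + 4y^2
Sum = (4+16)(x^2+y^2) + 32xy = 20(x^2 + y^2) + 32xy
This is symmetric in x and y.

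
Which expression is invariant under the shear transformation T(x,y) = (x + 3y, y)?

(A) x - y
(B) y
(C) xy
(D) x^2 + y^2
B

Under the shear T(x,y) = (x + 3y, y):
Substitute the transformed coordinates into each option and compare with the original:
(A) x - y  ->  (x + 3y) - (y) = x + 2y   [differs from x - y: not invariant]
(B) y  ->  (y) = y   [equals y: invariant]
(C) xy  ->  (x + 3y)(y) = xy + 3y^2   [differs from xy: not invariant]
(D) x^2 + y^2  ->  (x + 3y)^2 + (y)^2 = x^2 + 6xy + 10y^2   [differs from x^2 + y^2: not invariant]

Only option (B), y, is unchanged by the transformation.
A horizontal shear moves points parallel to the x-axis, so the y-coordinate (and any function of y alone) is unchanged.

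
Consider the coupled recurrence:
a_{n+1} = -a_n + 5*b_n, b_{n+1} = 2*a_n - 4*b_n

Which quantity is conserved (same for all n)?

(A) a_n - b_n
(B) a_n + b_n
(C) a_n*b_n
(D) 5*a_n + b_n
B

Replace a_n by a_{n+1} = -a_n + 5*b_n and b_n by b_{n+1} = 2*a_n - 4*b_n in each option and simplify:
(A) a_n - b_n  ->  (-a_n + 5*b_n) - (2*a_n - 4*b_n) = -3*a_n + 9*b_n   [not conserved]
(B) a_n + b_n  ->  (-a_n + 5*b_n) + (2*a_n - 4*b_n) = a_n + b_n   [conserved]
(C) a_n*b_n  ->  (-a_n + 5*b_n)*(2*a_n - 4*b_n) = -2*a_n^2 + 14*a_n*b_n - 20*b_n^2   [not conserved]
(D) 5*a_n + b_n  ->  5*(-a_n + 5*b_n) + (2*a_n - 4*b_n) = -3*a_n + 21*b_n   [not conserved]

Only (B) a_n + b_n returns to itself after one step, so it is the conserved quantity.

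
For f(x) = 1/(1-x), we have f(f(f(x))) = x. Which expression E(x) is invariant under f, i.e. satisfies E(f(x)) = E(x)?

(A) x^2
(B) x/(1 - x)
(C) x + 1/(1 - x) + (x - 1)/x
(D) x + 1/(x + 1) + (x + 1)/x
C

Replace x by f(x) = 1/(1 - x) in each option and simplify. As a quick numerical cross-check, also compare E(3) with E(f(3)) = E(-1/2).

(A) x^2  ->  (1/(1 - x))^2 = (x - 1)^(-2); check: E(3) = 9 but E(-1/2) = 1/4.   [not invariant]
(B) x/(1 - x)  ->  (1/(1 - x))/(1 - (1/(1 - x))) = -1/x; check: E(3) = -3/2 but E(-1/2) = -1/3.   [not invariant]
(C) x + 1/(1 - x) + (x - 1)/x  ->  (1/(1 - x)) + 1/(1 - (1/(1 - x))) + ((1/(1 - x)) - 1)/(1/(1 - x)), which simplifies back to x + 1/(1 - x) + (x - 1)/x; check: E(3) = 19/6, E(-1/2) = 19/6.   [invariant]
(D) x + 1/(x + 1) + (x + 1)/x  ->  (1/(1 - x)) + 1/((1/(1 - x)) + 1) + ((1/(1 - x)) + 1)/(1/(1 - x)) = (-x^3 + 6x^2 - 11x + 7)/(x^2 - 3x + 2); check: E(3) = 55/12 but E(-1/2) = 1/2.   [not invariant]

Only (C) is unchanged. Indeed f(f(x)) = 1/(1 - 1/(1-x)) = (1-x)/(-x) = (x-1)/x, so E(x) = x + f(x) + f(f(x)) is the sum over the whole 3-cycle; applying f just permutes the three terms cyclically (x -> f(x) -> f(f(x)) -> x), leaving the sum unchanged.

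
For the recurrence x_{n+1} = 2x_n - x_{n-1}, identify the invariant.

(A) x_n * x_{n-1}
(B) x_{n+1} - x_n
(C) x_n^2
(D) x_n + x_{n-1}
B

For the recurrence x_{n+1} = 2x_n - x_{n-1}:

If x_{n+1} = 2x_n - x_{n-1}, then:
x_{n+1} - x_n = x_n - x_{n-1}
The first difference is constant throughout the sequence.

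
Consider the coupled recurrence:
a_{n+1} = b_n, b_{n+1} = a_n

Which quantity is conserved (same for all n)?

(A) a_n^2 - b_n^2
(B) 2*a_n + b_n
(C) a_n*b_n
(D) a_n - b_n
C

Replace a_n by a_{n+1} = b_n and b_n by b_{n+1} = a_n in each option and simplify:
(A) a_n^2 - b_n^2  ->  (b_n)^2 - (a_n)^2 = -a_n^2 + b_n^2   [not conserved]
(B) 2*a_n + b_n  ->  2*(b_n) + (a_n) = a_n + 2*b_n   [not conserved]
(C) a_n*b_n  ->  (b_n)*(a_n) = a_n*b_n   [conserved]
(D) a_n - b_n  ->  (b_n) - (a_n) = -a_n + b_n   [not conserved]

Only (C) a_n*b_n returns to itself after one step, so it is the conserved quantity.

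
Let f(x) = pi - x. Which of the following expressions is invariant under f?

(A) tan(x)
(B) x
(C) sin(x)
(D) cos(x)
C

For f(x) = pi - x:
sin(pi - x) = sin(x), so sine is invariant under this transformation.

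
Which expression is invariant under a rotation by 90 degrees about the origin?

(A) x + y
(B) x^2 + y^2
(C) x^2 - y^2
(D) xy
B

A rotation by 90 degrees sends (x, y) to (-y, x).
Substitute the transformed coordinates into each option and compare with the original:
(A) x + y  ->  (-y) + (x) = x - y   [differs from x + y: not invariant]
(B) x^2 + y^2  ->  (-y)^2 + (x)^2 = x^2 + y^2   [equals x^2 + y^2: invariant]
(C) x^2 - y^2  ->  (-y)^2 - (x)^2 = -x^2 + y^2   [differs from x^2 - y^2: not invariant]
(D) xy  ->  (-y)(x) = -xy   [differs from xy: not invariant]

Only option (B), x^2 + y^2, is unchanged by the transformation.
Geometrically, x^2 + y^2 is the squared distance from the origin, which every rotation about the origin preserves.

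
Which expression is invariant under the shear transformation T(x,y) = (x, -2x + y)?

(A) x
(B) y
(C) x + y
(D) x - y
A

Under the shear T(x,y) = (x, -2x + y):
Substitute the transformed coordinates into each option and compare with the original:
(A) x  ->  (x) = x   [equals x: invariant]
(B) y  ->  (-2x + y) = -2x + y   [differs from y: not invariant]
(C) x + y  ->  (x) + (-2x + y) = -x + y   [differs from x + y: not invariant]
(D) x - y  ->  (x) - (-2x + y) = 3x - y   [differs from x - y: not invariant]

Only option (A), x, is unchanged by the transformation.
A vertical shear moves points parallel to the y-axis, so the x-coordinate (and any function of x alone) is unchanged.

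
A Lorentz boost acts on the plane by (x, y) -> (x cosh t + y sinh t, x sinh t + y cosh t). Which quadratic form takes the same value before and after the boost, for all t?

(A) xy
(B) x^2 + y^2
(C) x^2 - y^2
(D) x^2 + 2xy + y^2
C

Write x' = x cosh t + y sinh t, y' = x sinh t + y cosh t and substitute into each option:
(A) xy: (x cosh t + y sinh t)(x sinh t + y cosh t) = xy(cosh^2 t + sinh^2 t) + (x^2 + y^2) sinh t cosh t = xy cosh 2t + (x^2 + y^2)(sinh 2t)/2   [not invariant for t != 0]
(B) x^2 + y^2: (x cosh t + y sinh t)^2 + (x sinh t + y cosh t)^2 = (x^2 + y^2)(cosh^2 t + sinh^2 t) + 4xy sinh t cosh t = (x^2 + y^2) cosh 2t + 2xy sinh 2t   [not invariant for t != 0]
(C) x^2 - y^2: (x cosh t + y sinh t)^2 - (x sinh t + y cosh t)^2 = x^2(cosh^2 t - sinh^2 t) + 2xy(cosh t sinh t - sinh t cosh t) + y^2(sinh^2 t - cosh^2 t) = x^2 - y^2   [invariant, using cosh^2 t - sinh^2 t = 1]
(D) x^2 + 2xy + y^2: (x' + y')^2 with x' + y' = (x + y)(cosh t + sinh t) = (x + y)e^t, so it becomes (x + y)^2 e^(2t)   [not invariant for t != 0]

Only (C) x^2 - y^2 is unchanged; it is the Minkowski form preserved by Lorentz boosts, just as x^2 + y^2 is preserved by ordinary rotations.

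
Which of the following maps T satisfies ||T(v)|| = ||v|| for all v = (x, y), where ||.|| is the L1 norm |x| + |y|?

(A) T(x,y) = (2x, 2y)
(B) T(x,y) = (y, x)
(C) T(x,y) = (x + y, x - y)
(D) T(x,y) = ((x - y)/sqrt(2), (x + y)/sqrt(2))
B

A transformation preserves a norm if ||T(v)|| = ||v|| for every v; a single vector where the norm changes rules an option out.

(A) T(x,y) = (2x, 2y): v = (1, 0) has norm |1| + |0| = 1, but T(v) = (2, 0) has norm 2 -- not preserved.
(B) T(x,y) = (y, x): preserves the norm -- it only permutes the coordinates and/or flips signs, which leaves |x| + |y| unchanged.
(C) T(x,y) = (x + y, x - y): v = (1, 0) has norm |1| + |0| = 1, but T(v) = (1, 1) has norm 2 -- not preserved.
(D) T(x,y) = ((x - y)/sqrt(2), (x + y)/sqrt(2)): v = (1, 0) has norm |1| + |0| = 1, but T(v) = (sqrt(2)/2, sqrt(2)/2) has norm sqrt(2) -- not preserved.

Therefore the answer is (B).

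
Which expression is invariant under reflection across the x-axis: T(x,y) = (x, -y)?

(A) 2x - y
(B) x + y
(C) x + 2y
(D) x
D

The map is reflection across the x-axis: T(x,y) = (x, -y).
Substitute the transformed coordinates into each option and compare with the original:
(A) 2x - y  ->  2(x) - (-y) = 2x + y   [differs from 2x - y: not invariant]
(B) x + y  ->  (x) + (-y) = x - y   [differs from x + y: not invariant]
(C) x + 2y  ->  (x) + 2(-y) = x - 2y   [differs from x + 2y: not invariant]
(D) x  ->  (x) = x   [equals x: invariant]

Only option (D), x, is unchanged by the transformation.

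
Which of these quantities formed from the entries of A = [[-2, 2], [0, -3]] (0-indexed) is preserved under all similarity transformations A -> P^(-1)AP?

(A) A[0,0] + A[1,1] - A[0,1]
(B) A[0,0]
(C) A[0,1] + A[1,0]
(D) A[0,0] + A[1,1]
D

A[0,0] + A[1,1] is the trace of A. By the cyclic property of the trace, tr(P^(-1)AP) = tr(APP^(-1)) = tr(A), so it is the same for every matrix similar to A.

The other combinations are not similarity invariants. For example, take P = [[2, 1], [1, 1]] (det P = 1), so P^(-1) = [[1, -1], [-1, 2]] and
B = P^(-1)AP = [[1, 3], [-4, -6]].
Evaluating each option on A and on B:
(A) A[0,0] + A[1,1] - A[0,1]: -7 for A, -8 for B -> changes
(B) A[0,0]: -2 for A, 1 for B -> changes
(C) A[0,1] + A[1,0]: 2 for A, -1 for B -> changes
(D) A[0,0] + A[1,1]: -5 for A, -5 for B -> unchanged

Only (D) A[0,0] + A[1,1] = -5 survives (and it does so for every P, not just this one), so it is the invariant.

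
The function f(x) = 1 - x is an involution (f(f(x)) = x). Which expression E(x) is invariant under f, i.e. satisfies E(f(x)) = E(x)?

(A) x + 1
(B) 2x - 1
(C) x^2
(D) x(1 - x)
D

Replace x by f(x) = 1 - x in each option and simplify. As a quick numerical cross-check, also compare E(5) with E(f(5)) = E(-4).

(A) x + 1  ->  (1 - x) + 1 = 2 - x; check: E(5) = 6 but E(-4) = -3.   [not invariant]
(B) 2x - 1  ->  2(1 - x) - 1 = 1 - 2x; check: E(5) = 9 but E(-4) = -9.   [not invariant]
(C) x^2  ->  (1 - x)^2 = (x - 1)^2; check: E(5) = 25 but E(-4) = 16.   [not invariant]
(D) x(1 - x)  ->  (1 - x)(1 - (1 - x)), which simplifies back to x(1 - x); check: E(5) = -20, E(-4) = -20.   [invariant]

Only (D) is unchanged. E is symmetric under swapping x with f(x) = 1 - x, which is exactly what an involution does.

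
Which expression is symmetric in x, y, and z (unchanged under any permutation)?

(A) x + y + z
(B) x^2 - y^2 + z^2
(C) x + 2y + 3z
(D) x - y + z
A

A symmetric expression is unchanged when the variables are permuted; here the transformation to test is the swap (x, y) -> (y, x).
A symmetric expression must survive every permutation; the single swap x <-> y already eliminates the distractors, and the keyed expression is also unchanged by x <-> z and y <-> z (each variable enters it in exactly the same way).
Substitute the transformed coordinates into each option and compare with the original:
(A) x + y + z  ->  (y) + (x) + z = x + y + z   [equals x + y + z: invariant]
(B) x^2 - y^2 + z^2  ->  (y)^2 - (x)^2 + z^2 = -x^2 + y^2 + z^2   [differs from x^2 - y^2 + z^2: not invariant]
(C) x + 2y + 3z  ->  (y) + 2(x) + 3z = 2x + y + 3z   [differs from x + 2y + 3z: not invariant]
(D) x - y + z  ->  (y) - (x) + z = -x + y + z   [differs from x - y + z: not invariant]

Only option (A), x + y + z, is unchanged by the transformation.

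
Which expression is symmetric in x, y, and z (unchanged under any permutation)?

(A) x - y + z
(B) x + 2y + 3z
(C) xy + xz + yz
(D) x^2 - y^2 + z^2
C

A symmetric expression is unchanged when the variables are permuted; here the transformation to test is the swap (x, y) -> (y, x).
A symmetric expression must survive every permutation; the single swap x <-> y already eliminates the distractors, and the keyed expression is also unchanged by x <-> z and y <-> z (each variable enters it in exactly the same way).
Substitute the transformed coordinates into each option and compare with the original:
(A) x - y + z  ->  (y) - (x) + z = -x + y + z   [differs from x - y + z: not invariant]
(B) x + 2y + 3z  ->  (y) + 2(x) + 3z = 2x + y + 3z   [differs from x + 2y + 3z: not invariant]
(C) xy + xz + yz  ->  (y)(x) + (y)z + (x)z = xy + xz + yz   [equals xy + xz + yz: invariant]
(D) x^2 - y^2 + z^2  ->  (y)^2 - (x)^2 + z^2 = -x^2 + y^2 + z^2   [differs from x^2 - y^2 + z^2: not invariant]

Only option (C), xy + xz + yz, is unchanged by the transformation.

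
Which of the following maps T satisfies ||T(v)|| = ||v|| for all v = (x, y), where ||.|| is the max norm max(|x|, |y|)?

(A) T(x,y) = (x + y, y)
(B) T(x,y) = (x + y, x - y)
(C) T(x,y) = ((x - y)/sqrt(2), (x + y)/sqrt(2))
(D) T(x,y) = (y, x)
D

A transformation preserves a norm if ||T(v)|| = ||v|| for every v; a single vector where the norm changes rules an option out.

(A) T(x,y) = (x + y, y): v = (1, 1) has norm max(|1|, |1|) = 1, but T(v) = (2, 1) has norm 2 -- not preserved.
(B) T(x,y) = (x + y, x - y): v = (1, 1) has norm max(|1|, |1|) = 1, but T(v) = (2, 0) has norm 2 -- not preserved.
(C) T(x,y) = ((x - y)/sqrt(2), (x + y)/sqrt(2)): v = (1, 0) has norm max(|1|, |0|) = 1, but T(v) = (sqrt(2)/2, sqrt(2)/2) has norm sqrt(2)/2 -- not preserved.
(D) T(x,y) = (y, x): preserves the norm -- it only permutes the coordinates and/or flips signs, which leaves max(|x|, |y|) unchanged.

Therefore the answer is (D).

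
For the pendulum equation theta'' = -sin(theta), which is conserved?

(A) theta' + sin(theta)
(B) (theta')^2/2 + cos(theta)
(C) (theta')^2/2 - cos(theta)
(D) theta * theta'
C

A first integral I satisfies dI/dt = 0 along every solution. Differentiate each option and use the equation of motion:
(A) d/dt[theta' + sin(theta)] = theta'' + cos(theta) theta' = -sin(theta) + theta' cos(theta), not identically 0
(B) d/dt[(theta')^2/2 + cos(theta)] = theta' theta'' - sin(theta) theta' = -2 theta' sin(theta), not identically 0
(C) d/dt[(theta')^2/2 - cos(theta)] = theta' theta'' + sin(theta) theta' = theta'(-sin(theta)) + theta' sin(theta) = 0
(D) d/dt[theta * theta'] = (theta')^2 + theta theta'' = (theta')^2 - theta sin(theta), not identically 0

Only (C) has zero time-derivative. This is the total energy: kinetic (theta')^2/2 plus potential -cos(theta).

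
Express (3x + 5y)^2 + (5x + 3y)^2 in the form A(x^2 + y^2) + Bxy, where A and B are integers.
34(x^2 + y^2) + 60xy

Expanding: (3x + 5y)^2 = 9x^2 + 30xy + 25y^2
(5x + 3y)^2 = 25x^2 + 30xy + 9y^2
Sum = (9+25)(x^2+y^2) + 60xy = 34(x^2 + y^2) + 60xy
This is symmetric in x and y.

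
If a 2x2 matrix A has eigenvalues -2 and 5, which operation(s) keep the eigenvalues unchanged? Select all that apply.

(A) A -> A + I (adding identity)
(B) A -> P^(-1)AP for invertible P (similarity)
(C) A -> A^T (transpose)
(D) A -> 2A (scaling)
B and C

Eigenvalues are preserved by:
1. Similarity transformations: A -> P^(-1)AP (same characteristic polynomial)
2. Transpose: A^T has the same eigenvalues as A

Eigenvalues are NOT preserved by:
- Adding identity: eigenvalues become -2+1, 5+1
- Scaling: eigenvalues become -4, 10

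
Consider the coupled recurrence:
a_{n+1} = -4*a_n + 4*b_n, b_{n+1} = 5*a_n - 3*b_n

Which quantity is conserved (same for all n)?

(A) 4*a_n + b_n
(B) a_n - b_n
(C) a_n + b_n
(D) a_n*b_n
C

Replace a_n by a_{n+1} = -4*a_n + 4*b_n and b_n by b_{n+1} = 5*a_n - 3*b_n in each option and simplify:
(A) 4*a_n + b_n  ->  4*(-4*a_n + 4*b_n) + (5*a_n - 3*b_n) = -11*a_n + 13*b_n   [not conserved]
(B) a_n - b_n  ->  (-4*a_n + 4*b_n) - (5*a_n - 3*b_n) = -9*a_n + 7*b_n   [not conserved]
(C) a_n + b_n  ->  (-4*a_n + 4*b_n) + (5*a_n - 3*b_n) = a_n + b_n   [conserved]
(D) a_n*b_n  ->  (-4*a_n + 4*b_n)*(5*a_n - 3*b_n) = -20*a_n^2 + 32*a_n*b_n - 12*b_n^2   [not conserved]

Only (C) a_n + b_n returns to itself after one step, so it is the conserved quantity.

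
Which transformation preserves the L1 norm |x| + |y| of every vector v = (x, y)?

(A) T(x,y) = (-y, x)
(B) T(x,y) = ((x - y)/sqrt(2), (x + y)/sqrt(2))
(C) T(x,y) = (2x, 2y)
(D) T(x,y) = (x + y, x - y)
A

A transformation preserves a norm if ||T(v)|| = ||v|| for every v; a single vector where the norm changes rules an option out.

(A) T(x,y) = (-y, x): preserves the norm -- it only permutes the coordinates and/or flips signs, which leaves |x| + |y| unchanged.
(B) T(x,y) = ((x - y)/sqrt(2), (x + y)/sqrt(2)): v = (1, 0) has norm |1| + |0| = 1, but T(v) = (sqrt(2)/2, sqrt(2)/2) has norm sqrt(2) -- not preserved.
(C) T(x,y) = (2x, 2y): v = (1, 0) has norm |1| + |0| = 1, but T(v) = (2, 0) has norm 2 -- not preserved.
(D) T(x,y) = (x + y, x - y): v = (1, 0) has norm |1| + |0| = 1, but T(v) = (1, 1) has norm 2 -- not preserved.

Therefore the answer is (A).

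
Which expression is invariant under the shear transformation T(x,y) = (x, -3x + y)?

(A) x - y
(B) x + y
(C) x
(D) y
C

Under the shear T(x,y) = (x, -3x + y):
Substitute the transformed coordinates into each option and compare with the original:
(A) x - y  ->  (x) - (-3x + y) = 4x - y   [differs from x - y: not invariant]
(B) x + y  ->  (x) + (-3x + y) = -2x + y   [differs from x + y: not invariant]
(C) x  ->  (x) = x   [equals x: invariant]
(D) y  ->  (-3x + y) = -3x + y   [differs from y: not invariant]

Only option (C), x, is unchanged by the transformation.
A vertical shear moves points parallel to the y-axis, so the x-coordinate (and any function of x alone) is unchanged.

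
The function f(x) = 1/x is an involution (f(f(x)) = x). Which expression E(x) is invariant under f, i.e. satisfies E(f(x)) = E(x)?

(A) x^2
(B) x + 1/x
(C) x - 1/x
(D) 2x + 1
B

Replace x by f(x) = 1/x in each option and simplify. As a quick numerical cross-check, also compare E(5) with E(f(5)) = E(1/5).

(A) x^2  ->  (1/x)^2 = x^(-2); check: E(5) = 25 but E(1/5) = 1/25.   [not invariant]
(B) x + 1/x  ->  (1/x) + 1/(1/x), which simplifies back to x + 1/x; check: E(5) = 26/5, E(1/5) = 26/5.   [invariant]
(C) x - 1/x  ->  (1/x) - 1/(1/x) = -x + 1/x; check: E(5) = 24/5 but E(1/5) = -24/5.   [not invariant]
(D) 2x + 1  ->  2(1/x) + 1 = (x + 2)/x; check: E(5) = 11 but E(1/5) = 7/5.   [not invariant]

Only (B) is unchanged. E is symmetric under swapping x with f(x) = 1/x, which is exactly what an involution does.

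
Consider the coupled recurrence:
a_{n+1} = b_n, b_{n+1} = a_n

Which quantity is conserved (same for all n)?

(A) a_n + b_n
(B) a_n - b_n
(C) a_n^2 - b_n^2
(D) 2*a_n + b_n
A

Replace a_n by a_{n+1} = b_n and b_n by b_{n+1} = a_n in each option and simplify:
(A) a_n + b_n  ->  (b_n) + (a_n) = a_n + b_n   [conserved]
(B) a_n - b_n  ->  (b_n) - (a_n) = -a_n + b_n   [not conserved]
(C) a_n^2 - b_n^2  ->  (b_n)^2 - (a_n)^2 = -a_n^2 + b_n^2   [not conserved]
(D) 2*a_n + b_n  ->  2*(b_n) + (a_n) = a_n + 2*b_n   [not conserved]

Only (A) a_n + b_n returns to itself after one step, so it is the conserved quantity.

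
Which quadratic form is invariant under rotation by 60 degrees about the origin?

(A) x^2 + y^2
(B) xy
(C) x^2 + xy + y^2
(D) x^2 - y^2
A

Rotation by 60 degrees sends (x, y) to (x/2 - sqrt(3)y/2, sqrt(3)x/2 + y/2).
Substitute the transformed coordinates into each option and compare with the original:
(A) x^2 + y^2  ->  (x/2 - sqrt(3)y/2)^2 + (sqrt(3)x/2 + y/2)^2 = x^2 + y^2   [equals x^2 + y^2: invariant]
(B) xy  ->  (x/2 - sqrt(3)y/2)(sqrt(3)x/2 + y/2) = sqrt(3)x^2/4 - xy/2 - sqrt(3)y^2/4   [differs from xy: not invariant]
(C) x^2 + xy + y^2  ->  (x/2 - sqrt(3)y/2)^2 + (x/2 - sqrt(3)y/2)(sqrt(3)x/2 + y/2) + (sqrt(3)x/2 + y/2)^2 = sqrt(3)x^2/4 + x^2 - xy/2 - sqrt(3)y^2/4 + y^2   [differs from x^2 + xy + y^2: not invariant]
(D) x^2 - y^2  ->  (x/2 - sqrt(3)y/2)^2 - (sqrt(3)x/2 + y/2)^2 = -x^2/2 - sqrt(3)xy + y^2/2   [differs from x^2 - y^2: not invariant]

Only option (A), x^2 + y^2, is unchanged by the transformation.
x^2 + y^2 is the squared distance from the origin, which rotations preserve.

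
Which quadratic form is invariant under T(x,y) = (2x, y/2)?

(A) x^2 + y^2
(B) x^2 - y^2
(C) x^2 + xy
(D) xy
D

T multiplies x by 2 and divides y by 2.
Substitute the transformed coordinates into each option and compare with the original:
(A) x^2 + y^2  ->  (2x)^2 + (y/2)^2 = 4x^2 + y^2/4   [differs from x^2 + y^2: not invariant]
(B) x^2 - y^2  ->  (2x)^2 - (y/2)^2 = 4x^2 - y^2/4   [differs from x^2 - y^2: not invariant]
(C) x^2 + xy  ->  (2x)^2 + (2x)(y/2) = 4x^2 + xy   [differs from x^2 + xy: not invariant]
(D) xy  ->  (2x)(y/2) = xy   [equals xy: invariant]

Only option (D), xy, is unchanged by the transformation.
The factors 2 and 1/2 cancel only in the pure product xy.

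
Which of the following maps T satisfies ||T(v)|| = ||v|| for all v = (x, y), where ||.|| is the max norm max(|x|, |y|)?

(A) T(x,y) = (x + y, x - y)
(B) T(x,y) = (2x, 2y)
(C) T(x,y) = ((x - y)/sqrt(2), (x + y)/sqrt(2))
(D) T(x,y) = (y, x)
D

A transformation preserves a norm if ||T(v)|| = ||v|| for every v; a single vector where the norm changes rules an option out.

(A) T(x,y) = (x + y, x - y): v = (1, 1) has norm max(|1|, |1|) = 1, but T(v) = (2, 0) has norm 2 -- not preserved.
(B) T(x,y) = (2x, 2y): v = (1, 0) has norm max(|1|, |0|) = 1, but T(v) = (2, 0) has norm 2 -- not preserved.
(C) T(x,y) = ((x - y)/sqrt(2), (x + y)/sqrt(2)): v = (1, 0) has norm max(|1|, |0|) = 1, but T(v) = (sqrt(2)/2, sqrt(2)/2) has norm sqrt(2)/2 -- not preserved.
(D) T(x,y) = (y, x): preserves the norm -- it only permutes the coordinates and/or flips signs, which leaves max(|x|, |y|) unchanged.

Therefore the answer is (D).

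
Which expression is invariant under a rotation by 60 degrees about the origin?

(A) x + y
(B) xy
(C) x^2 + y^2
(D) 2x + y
C

A rotation by 60 degrees sends (x, y) to (x/2 - sqrt(3)y/2, sqrt(3)x/2 + y/2).
Substitute the transformed coordinates into each option and compare with the original:
(A) x + y  ->  (x/2 - sqrt(3)y/2) + (sqrt(3)x/2 + y/2) = x/2 + sqrt(3)x/2 - sqrt(3)y/2 + y/2   [differs from x + y: not invariant]
(B) xy  ->  (x/2 - sqrt(3)y/2)(sqrt(3)x/2 + y/2) = sqrt(3)x^2/4 - xy/2 - sqrt(3)y^2/4   [differs from xy: not invariant]
(C) x^2 + y^2  ->  (x/2 - sqrt(3)y/2)^2 + (sqrt(3)x/2 + y/2)^2 = x^2 + y^2   [equals x^2 + y^2: invariant]
(D) 2x + y  ->  2(x/2 - sqrt(3)y/2) + (sqrt(3)x/2 + y/2) = sqrt(3)x/2 + x - sqrt(3)y + y/2   [differs from 2x + y: not invariant]

Only option (C), x^2 + y^2, is unchanged by the transformation.
Geometrically, x^2 + y^2 is the squared distance from the origin, which every rotation about the origin preserves.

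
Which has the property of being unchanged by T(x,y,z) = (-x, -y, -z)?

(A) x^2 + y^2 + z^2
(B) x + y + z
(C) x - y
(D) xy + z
A

Apply T(x,y,z) = (-x, -y, -z) to each option, i.e. replace (x, y, z) by the transformed coordinates.
Substitute the transformed coordinates into each option and compare with the original:
(A) x^2 + y^2 + z^2  ->  (-x)^2 + (-y)^2 + (-z)^2 = x^2 + y^2 + z^2   [equals x^2 + y^2 + z^2: invariant]
(B) x + y + z  ->  (-x) + (-y) + (-z) = -x - y - z   [differs from x + y + z: not invariant]
(C) x - y  ->  (-x) - (-y) = -x + y   [differs from x - y: not invariant]
(D) xy + z  ->  (-x)(-y) + (-z) = xy - z   [differs from xy + z: not invariant]

Only option (A), x^2 + y^2 + z^2, is unchanged by the transformation.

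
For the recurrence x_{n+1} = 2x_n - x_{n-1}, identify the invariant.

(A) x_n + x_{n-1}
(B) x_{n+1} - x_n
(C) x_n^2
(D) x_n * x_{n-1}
B

For the recurrence x_{n+1} = 2x_n - x_{n-1}:

If x_{n+1} = 2x_n - x_{n-1}, then:
x_{n+1} - x_n = x_n - x_{n-1}
The first difference is constant throughout the sequence.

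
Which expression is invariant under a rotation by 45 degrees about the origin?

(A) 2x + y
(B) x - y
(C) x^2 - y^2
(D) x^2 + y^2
D

A rotation by 45 degrees sends (x, y) to (sqrt(2)x/2 - sqrt(2)y/2, sqrt(2)x/2 + sqrt(2)y/2).
Substitute the transformed coordinates into each option and compare with the original:
(A) 2x + y  ->  2(sqrt(2)x/2 - sqrt(2)y/2) + (sqrt(2)x/2 + sqrt(2)y/2) = 3sqrt(2)x/2 - sqrt(2)y/2   [differs from 2x + y: not invariant]
(B) x - y  ->  (sqrt(2)x/2 - sqrt(2)y/2) - (sqrt(2)x/2 + sqrt(2)y/2) = -sqrt(2)y   [differs from x - y: not invariant]
(C) x^2 - y^2  ->  (sqrt(2)x/2 - sqrt(2)y/2)^2 - (sqrt(2)x/2 + sqrt(2)y/2)^2 = -2xy   [differs from x^2 - y^2: not invariant]
(D) x^2 + y^2  ->  (sqrt(2)x/2 - sqrt(2)y/2)^2 + (sqrt(2)x/2 + sqrt(2)y/2)^2 = x^2 + y^2   [equals x^2 + y^2: invariant]

Only option (D), x^2 + y^2, is unchanged by the transformation.
Geometrically, x^2 + y^2 is the squared distance from the origin, which every rotation about the origin preserves.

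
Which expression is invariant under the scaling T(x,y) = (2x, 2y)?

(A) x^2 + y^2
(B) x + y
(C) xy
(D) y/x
D

Under the uniform scaling T(x,y) = (2x, 2y):
Substitute the transformed coordinates into each option and compare with the original:
(A) x^2 + y^2  ->  (2x)^2 + (2y)^2 = 4x^2 + 4y^2   [differs from x^2 + y^2: not invariant]
(B) x + y  ->  (2x) + (2y) = 2x + 2y   [differs from x + y: not invariant]
(C) xy  ->  (2x)(2y) = 4xy   [differs from xy: not invariant]
(D) y/x  ->  (2y)/(2x) = y/x   [equals y/x: invariant]

Only option (D), y/x, is unchanged by the transformation.
The common factor 2 cancels in a ratio of coordinates, while sums, products and sums of squares pick up factors of 2 or 4.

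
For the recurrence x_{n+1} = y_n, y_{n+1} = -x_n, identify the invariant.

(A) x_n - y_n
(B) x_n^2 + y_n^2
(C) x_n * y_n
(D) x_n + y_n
B

For the recurrence x_{n+1} = y_n, y_{n+1} = -x_n:

x_{n+1}^2 + y_{n+1}^2 = y_n^2 + (-x_n)^2 = x_n^2 + y_n^2
The sum of squares is conserved (like energy in a harmonic oscillator).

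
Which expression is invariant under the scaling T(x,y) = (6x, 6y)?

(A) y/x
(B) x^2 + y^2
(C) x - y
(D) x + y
A

Under the uniform scaling T(x,y) = (6x, 6y):
Substitute the transformed coordinates into each option and compare with the original:
(A) y/x  ->  (6y)/(6x) = y/x   [equals y/x: invariant]
(B) x^2 + y^2  ->  (6x)^2 + (6y)^2 = 36x^2 + 36y^2   [differs from x^2 + y^2: not invariant]
(C) x - y  ->  (6x) - (6y) = 6x - 6y   [differs from x - y: not invariant]
(D) x + y  ->  (6x) + (6y) = 6x + 6y   [differs from x + y: not invariant]

Only option (A), y/x, is unchanged by the transformation.
The common factor 6 cancels in a ratio of coordinates, while sums, products and sums of squares pick up factors of 6 or 36.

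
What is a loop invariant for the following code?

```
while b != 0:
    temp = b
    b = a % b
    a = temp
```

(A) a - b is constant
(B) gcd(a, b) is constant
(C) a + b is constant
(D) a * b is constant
B

A loop invariant must hold before the first iteration and be re-established by every execution of the body.

(B) gcd(a, b) is constant: One iteration replaces (a, b) by (b, a mod b). Since a mod b = a - q*b for an integer q, any common divisor of a and b divides b and a mod b, and conversely; hence gcd(b, a mod b) = gcd(a, b). For instance (38, 7) -> (7, 3) keeps gcd = 1. At exit b = 0 and a = gcd of the original inputs.

The other options fail:
(A) a - b is constant: e.g. (a, b) = (38, 7) -> (7, 3): the difference goes from 31 to 4.
(C) a + b is constant: e.g. (a, b) = (38, 7) -> (7, 3): the sum goes from 45 to 10.
(D) a * b is constant: e.g. (a, b) = (38, 7) -> (7, 3): the product goes from 266 to 21.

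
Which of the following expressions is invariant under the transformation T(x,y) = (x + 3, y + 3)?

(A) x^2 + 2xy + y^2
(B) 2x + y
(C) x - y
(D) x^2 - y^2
C

An expression E(x,y) is invariant under T if E(T(x,y)) = E(x,y). Here T(x,y) = (x + 3, y + 3).
Substitute the transformed coordinates into each option and compare with the original:
(A) x^2 + 2xy + y^2  ->  (x + 3)^2 + 2(x + 3)(y + 3) + (y + 3)^2 = x^2 + 2xy + 12x + y^2 + 12y + 36   [differs from x^2 + 2xy + y^2: not invariant]
(B) 2x + y  ->  2(x + 3) + (y + 3) = 2x + y + 9   [differs from 2x + y: not invariant]
(C) x - y  ->  (x + 3) - (y + 3) = x - y   [equals x - y: invariant]
(D) x^2 - y^2  ->  (x + 3)^2 - (y + 3)^2 = x^2 + 6x - y^2 - 6y   [differs from x^2 - y^2: not invariant]

Only option (C), x - y, is unchanged by the transformation.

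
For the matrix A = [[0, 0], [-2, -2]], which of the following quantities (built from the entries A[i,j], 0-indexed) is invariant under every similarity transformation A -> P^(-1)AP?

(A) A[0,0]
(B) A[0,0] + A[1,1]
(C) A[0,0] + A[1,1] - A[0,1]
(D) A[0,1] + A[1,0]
B

A[0,0] + A[1,1] is the trace of A. By the cyclic property of the trace, tr(P^(-1)AP) = tr(APP^(-1)) = tr(A), so it is the same for every matrix similar to A.

The other combinations are not similarity invariants. For example, take P = [[2, 1], [1, 1]] (det P = 1), so P^(-1) = [[1, -1], [-1, 2]] and
B = P^(-1)AP = [[6, 4], [-12, -8]].
Evaluating each option on A and on B:
(A) A[0,0]: 0 for A, 6 for B -> changes
(B) A[0,0] + A[1,1]: -2 for A, -2 for B -> unchanged
(C) A[0,0] + A[1,1] - A[0,1]: -2 for A, -6 for B -> changes
(D) A[0,1] + A[1,0]: -2 for A, -8 for B -> changes

Only (B) A[0,0] + A[1,1] = -2 survives (and it does so for every P, not just this one), so it is the invariant.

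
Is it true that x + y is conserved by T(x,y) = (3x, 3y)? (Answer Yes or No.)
No

Substitute T(x,y) = (3x, 3y) into the expression and compare with the original.

Original: x + y
After applying T: (3x) + (3y) = 3x + 3y

This differs from the original x + y (difference: 2x + 2y), so the expression is NOT invariant.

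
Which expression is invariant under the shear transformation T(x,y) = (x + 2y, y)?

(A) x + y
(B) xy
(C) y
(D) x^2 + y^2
C

Under the shear T(x,y) = (x + 2y, y):
Substitute the transformed coordinates into each option and compare with the original:
(A) x + y  ->  (x + 2y) + (y) = x + 3y   [differs from x + y: not invariant]
(B) xy  ->  (x + 2y)(y) = xy + 2y^2   [differs from xy: not invariant]
(C) y  ->  (y) = y   [equals y: invariant]
(D) x^2 + y^2  ->  (x + 2y)^2 + (y)^2 = x^2 + 4xy + 5y^2   [differs from x^2 + y^2: not invariant]

Only option (C), y, is unchanged by the transformation.
A horizontal shear moves points parallel to the x-axis, so the y-coordinate (and any function of y alone) is unchanged.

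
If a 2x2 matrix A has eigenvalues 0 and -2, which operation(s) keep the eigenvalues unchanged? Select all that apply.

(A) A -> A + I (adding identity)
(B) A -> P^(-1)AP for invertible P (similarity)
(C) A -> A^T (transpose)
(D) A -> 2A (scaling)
B and C

Eigenvalues are preserved by:
1. Similarity transformations: A -> P^(-1)AP (same characteristic polynomial)
2. Transpose: A^T has the same eigenvalues as A

Eigenvalues are NOT preserved by:
- Adding identity: eigenvalues become 0+1, -2+1
- Scaling: eigenvalues become 0, -4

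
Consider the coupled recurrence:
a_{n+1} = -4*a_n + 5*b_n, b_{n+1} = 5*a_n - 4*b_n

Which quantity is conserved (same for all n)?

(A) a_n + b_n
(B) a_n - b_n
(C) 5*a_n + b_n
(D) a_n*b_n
A

Replace a_n by a_{n+1} = -4*a_n + 5*b_n and b_n by b_{n+1} = 5*a_n - 4*b_n in each option and simplify:
(A) a_n + b_n  ->  (-4*a_n + 5*b_n) + (5*a_n - 4*b_n) = a_n + b_n   [conserved]
(B) a_n - b_n  ->  (-4*a_n + 5*b_n) - (5*a_n - 4*b_n) = -9*a_n + 9*b_n   [not conserved]
(C) 5*a_n + b_n  ->  5*(-4*a_n + 5*b_n) + (5*a_n - 4*b_n) = -15*a_n + 21*b_n   [not conserved]
(D) a_n*b_n  ->  (-4*a_n + 5*b_n)*(5*a_n - 4*b_n) = -20*a_n^2 + 41*a_n*b_n - 20*b_n^2   [not conserved]

Only (A) a_n + b_n returns to itself after one step, so it is the conserved quantity.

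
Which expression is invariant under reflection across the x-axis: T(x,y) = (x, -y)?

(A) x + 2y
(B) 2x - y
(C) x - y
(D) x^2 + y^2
D

The map is reflection across the x-axis: T(x,y) = (x, -y).
Substitute the transformed coordinates into each option and compare with the original:
(A) x + 2y  ->  (x) + 2(-y) = x - 2y   [differs from x + 2y: not invariant]
(B) 2x - y  ->  2(x) - (-y) = 2x + y   [differs from 2x - y: not invariant]
(C) x - y  ->  (x) - (-y) = x + y   [differs from x - y: not invariant]
(D) x^2 + y^2  ->  (x)^2 + (-y)^2 = x^2 + y^2   [equals x^2 + y^2: invariant]

Only option (D), x^2 + y^2, is unchanged by the transformation.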